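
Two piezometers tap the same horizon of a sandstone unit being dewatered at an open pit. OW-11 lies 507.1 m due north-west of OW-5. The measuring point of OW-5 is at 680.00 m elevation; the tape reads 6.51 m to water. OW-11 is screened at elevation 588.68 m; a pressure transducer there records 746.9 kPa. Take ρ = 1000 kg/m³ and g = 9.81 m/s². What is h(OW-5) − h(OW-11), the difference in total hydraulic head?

Δh ≈ 8.67 m

Total head at OW-5: h = 680.00 − 6.51 = 673.49 m.
Pressure head at OW-11: ψ = P/(ρg) = 746.9×1000 / (1000 × 9.81) = 76.14 m.
Total head at OW-11: h = z + ψ = 588.68 + 76.14 = 664.82 m.
Head difference: h(OW-5) − h(OW-11) = 673.49 − 664.82 = 8.67 m.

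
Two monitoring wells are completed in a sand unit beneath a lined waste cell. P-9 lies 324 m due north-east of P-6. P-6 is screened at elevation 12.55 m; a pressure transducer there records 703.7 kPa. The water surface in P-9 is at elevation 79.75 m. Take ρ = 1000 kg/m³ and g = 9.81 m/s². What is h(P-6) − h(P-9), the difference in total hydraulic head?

Pressure head at P-6: ψ = P/(ρg) = 703.7×1000 / (1000 × 9.81) = 71.73 m.
Total head at P-6: h = z + ψ = 12.55 + 71.73 = 84.28 m.
Total head at P-9: h = 79.75 m (water level in the piezometer is the total head).
Head difference: h(P-6) − h(P-9) = 84.28 − 79.75 = 4.53 m.

Δh ≈ 4.53 m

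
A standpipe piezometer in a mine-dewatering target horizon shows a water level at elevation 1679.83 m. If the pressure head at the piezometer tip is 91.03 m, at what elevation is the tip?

z ≈ 1588.80 m

z = h − ψ = 1679.83 − 91.03 = 1588.80 m.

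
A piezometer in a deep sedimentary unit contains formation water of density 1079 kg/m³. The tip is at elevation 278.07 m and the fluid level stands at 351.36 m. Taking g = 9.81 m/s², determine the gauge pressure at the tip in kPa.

P ≈ 776 kPa

Pressure head ψ = h − z = 351.36 − 278.07 = 73.29 m.
P = ρgψ = 1079 × 9.81 × 73.29 = 775774 Pa ≈ 776 kPa.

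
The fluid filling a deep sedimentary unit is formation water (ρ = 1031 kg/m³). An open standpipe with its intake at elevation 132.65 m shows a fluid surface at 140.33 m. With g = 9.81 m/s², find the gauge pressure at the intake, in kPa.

Pressure head ψ = h − z = 140.33 − 132.65 = 7.68 m.
P = ρgψ = 1031 × 9.81 × 7.68 = 77676 Pa ≈ 77.7 kPa.

P ≈ 77.7 kPa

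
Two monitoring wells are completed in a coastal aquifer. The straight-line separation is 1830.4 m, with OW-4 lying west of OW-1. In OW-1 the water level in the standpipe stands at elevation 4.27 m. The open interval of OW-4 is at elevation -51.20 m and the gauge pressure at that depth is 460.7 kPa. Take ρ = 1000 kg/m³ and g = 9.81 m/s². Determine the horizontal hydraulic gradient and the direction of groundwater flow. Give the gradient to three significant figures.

Total head at OW-1: h = 4.27 m (water level in the piezometer is the total head).
Pressure head at OW-4: ψ = P/(ρg) = 460.7×1000 / (1000 × 9.81) = 46.96 m.
Total head at OW-4: h = z + ψ = -51.20 + 46.96 = -4.24 m.
Head difference: h(OW-1) − h(OW-4) = 4.27 − (-4.24) = 8.51 m.
Hydraulic gradient: i = |Δh| / L = 8.51 / 1830.4 = 0.00465.
Flow is from higher to lower head: from OW-1 toward OW-4, i.e. toward the west.

i ≈ 0.00465; groundwater flows toward the west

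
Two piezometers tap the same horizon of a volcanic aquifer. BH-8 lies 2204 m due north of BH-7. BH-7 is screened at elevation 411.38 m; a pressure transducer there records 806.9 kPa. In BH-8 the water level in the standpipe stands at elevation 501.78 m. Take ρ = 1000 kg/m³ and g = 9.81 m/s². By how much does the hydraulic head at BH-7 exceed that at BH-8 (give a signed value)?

Δh ≈ -8.15 m

Pressure head at BH-7: ψ = P/(ρg) = 806.9×1000 / (1000 × 9.81) = 82.25 m.
Total head at BH-7: h = z + ψ = 411.38 + 82.25 = 493.63 m.
Total head at BH-8: h = 501.78 m (water level in the piezometer is the total head).
Head difference: h(BH-7) − h(BH-8) = 493.63 − 501.78 = -8.15 m.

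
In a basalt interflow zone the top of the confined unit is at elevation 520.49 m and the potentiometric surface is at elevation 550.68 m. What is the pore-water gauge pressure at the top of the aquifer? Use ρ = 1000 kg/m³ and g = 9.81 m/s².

Pressure head at the aquifer top: ψ = h − z = 550.68 − 520.49 = 30.19 m.
P = ρgψ = 1000 × 9.81 × 30.19 = 296164 Pa ≈ 296 kPa.

P ≈ 296 kPa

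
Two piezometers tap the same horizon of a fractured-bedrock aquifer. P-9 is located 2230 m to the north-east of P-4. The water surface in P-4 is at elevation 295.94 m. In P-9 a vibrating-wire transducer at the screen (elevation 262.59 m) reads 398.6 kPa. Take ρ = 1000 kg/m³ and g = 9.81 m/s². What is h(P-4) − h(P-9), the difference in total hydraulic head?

Δh ≈ -7.28 m

Total head at P-4: h = 295.94 m (water level in the piezometer is the total head).
Pressure head at P-9: ψ = P/(ρg) = 398.6×1000 / (1000 × 9.81) = 40.63 m.
Total head at P-9: h = z + ψ = 262.59 + 40.63 = 303.22 m.
Head difference: h(P-4) − h(P-9) = 295.94 − 303.22 = -7.28 m.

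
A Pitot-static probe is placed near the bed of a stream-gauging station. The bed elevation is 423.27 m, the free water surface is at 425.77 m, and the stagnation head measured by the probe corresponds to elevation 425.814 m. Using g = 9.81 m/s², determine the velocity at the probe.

v ≈ 0.929 m/s

Near the bed, under hydrostatic conditions, the piezometric head (z + ψ) equals the free-surface elevation, 425.77 m.
Velocity head = total − piezometric = 425.814 − 425.77 = 0.044 m.
v = √(2g·h_v) = √(2 × 9.81 × 0.044) = 0.929 m/s.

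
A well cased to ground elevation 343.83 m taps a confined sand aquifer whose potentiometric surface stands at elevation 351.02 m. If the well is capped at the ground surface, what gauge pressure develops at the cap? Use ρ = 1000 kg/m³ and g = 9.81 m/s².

Head above the cap: Δh = 351.02 − 343.83 = 7.19 m.
P = ρgΔh = 1000 × 9.81 × 7.19 = 70534 Pa ≈ 70.5 kPa.

P ≈ 70.5 kPa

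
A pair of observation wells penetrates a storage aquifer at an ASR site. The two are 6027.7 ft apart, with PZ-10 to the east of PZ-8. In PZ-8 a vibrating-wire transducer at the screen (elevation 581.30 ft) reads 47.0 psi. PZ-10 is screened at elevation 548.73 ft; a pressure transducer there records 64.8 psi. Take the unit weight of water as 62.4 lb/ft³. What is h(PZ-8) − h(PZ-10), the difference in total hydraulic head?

Δh ≈ -8.51 ft

Pressure head at PZ-8: ψ = 144·P/γ = 144 × 47.0 / 62.4 = 108.46 ft.
Total head at PZ-8: h = z + ψ = 581.30 + 108.46 = 689.76 ft.
Pressure head at PZ-10: ψ = 144·P/γ = 144 × 64.8 / 62.4 = 149.54 ft.
Total head at PZ-10: h = z + ψ = 548.73 + 149.54 = 698.27 ft.
Head difference: h(PZ-8) − h(PZ-10) = 689.76 − 698.27 = -8.51 ft.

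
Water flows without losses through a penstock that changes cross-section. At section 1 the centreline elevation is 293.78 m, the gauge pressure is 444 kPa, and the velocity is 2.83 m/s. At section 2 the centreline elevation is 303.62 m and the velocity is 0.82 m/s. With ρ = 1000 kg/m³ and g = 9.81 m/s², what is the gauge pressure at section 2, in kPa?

Pressure head at 1: ψ₁ = P₁/(ρg) = 444×1000 / (1000 × 9.81) = 45.26 m.
Velocity heads: v₁²/2g = 2.83²/19.62 = 0.408 m; v₂²/2g = 0.82²/19.62 = 0.034 m.
Total head H = z₁ + ψ₁ + v₁²/2g = 293.78 + 45.26 + 0.408 = 339.45 m.
ψ₂ = H − z₂ − v₂²/2g = 339.45 − 303.62 − 0.034 = 35.80 m.
P₂ = ρgψ₂ = 1000 × 9.81 × 35.80 ≈ 351 kPa.

P₂ ≈ 351 kPa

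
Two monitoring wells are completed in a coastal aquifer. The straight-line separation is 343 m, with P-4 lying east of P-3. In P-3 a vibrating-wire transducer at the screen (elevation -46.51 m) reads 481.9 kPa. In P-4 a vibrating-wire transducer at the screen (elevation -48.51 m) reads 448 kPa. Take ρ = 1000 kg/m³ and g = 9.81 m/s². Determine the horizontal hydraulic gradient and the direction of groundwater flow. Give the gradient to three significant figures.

i ≈ 0.0159; groundwater flows toward the east

Pressure head at P-3: ψ = P/(ρg) = 481.9×1000 / (1000 × 9.81) = 49.12 m.
Total head at P-3: h = z + ψ = -46.51 + 49.12 = 2.61 m.
Pressure head at P-4: ψ = P/(ρg) = 448×1000 / (1000 × 9.81) = 45.67 m.
Total head at P-4: h = z + ψ = -48.51 + 45.67 = -2.84 m.
Head difference: h(P-3) − h(P-4) = 2.61 − (-2.84) = 5.45 m.
Hydraulic gradient: i = |Δh| / L = 5.45 / 343 = 0.0159.
Flow is from higher to lower head: from P-3 toward P-4, i.e. toward the east.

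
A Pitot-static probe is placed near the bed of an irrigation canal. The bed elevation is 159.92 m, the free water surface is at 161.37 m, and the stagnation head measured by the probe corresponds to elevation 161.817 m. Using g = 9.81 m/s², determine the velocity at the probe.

v ≈ 2.96 m/s

Near the bed, under hydrostatic conditions, the piezometric head (z + ψ) equals the free-surface elevation, 161.37 m.
Velocity head = total − piezometric = 161.817 − 161.37 = 0.447 m.
v = √(2g·h_v) = √(2 × 9.81 × 0.447) = 2.96 m/s.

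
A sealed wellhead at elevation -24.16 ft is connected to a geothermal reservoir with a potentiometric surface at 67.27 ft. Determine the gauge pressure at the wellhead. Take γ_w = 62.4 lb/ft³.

P ≈ 39.6 psi

Head above the cap: Δh = 67.27 − (-24.16) = 91.43 ft.
P = γΔh/144 = 62.4 × 91.43 / 144 = 39.6 psi.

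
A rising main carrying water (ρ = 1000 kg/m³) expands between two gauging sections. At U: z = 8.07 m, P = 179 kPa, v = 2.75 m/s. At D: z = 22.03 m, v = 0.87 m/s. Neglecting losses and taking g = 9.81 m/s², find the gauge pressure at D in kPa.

P₂ ≈ 45.5 kPa

Pressure head at U: ψ₁ = P₁/(ρg) = 179×1000 / (1000 × 9.81) = 18.25 m.
Velocity heads: v₁²/2g = 2.75²/19.62 = 0.385 m; v₂²/2g = 0.87²/19.62 = 0.039 m.
Total head H = z₁ + ψ₁ + v₁²/2g = 8.07 + 18.25 + 0.385 = 26.71 m.
ψ₂ = H − z₂ − v₂²/2g = 26.71 − 22.03 − 0.039 = 4.64 m.
P₂ = ρgψ₂ = 1000 × 9.81 × 4.64 ≈ 45.5 kPa.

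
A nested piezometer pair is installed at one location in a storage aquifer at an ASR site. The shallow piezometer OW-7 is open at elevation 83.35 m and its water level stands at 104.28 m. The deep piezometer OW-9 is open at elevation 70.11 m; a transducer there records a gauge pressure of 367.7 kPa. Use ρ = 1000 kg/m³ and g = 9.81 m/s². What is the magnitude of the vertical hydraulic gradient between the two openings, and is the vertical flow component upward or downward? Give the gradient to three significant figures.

|i_v| ≈ 0.250; vertical flow is upward

Total head at OW-7: h = 104.28 m (water level in the standpipe).
Pressure head at OW-9: ψ = P/(ρg) = 367.7×1000 / (1000 × 9.81) = 37.48 m.
Total head at OW-9: h = z + ψ = 70.11 + 37.48 = 107.59 m.
Δh = h(OW-7) − h(OW-9) = 104.28 − 107.59 = -3.31 m.
Vertical separation Δz = 83.35 − 70.11 = 13.24 m.
|i_v| = |Δh| / Δz = 3.31 / 13.24 = 0.250.
Head is higher in the deep piezometer, so vertical flow is upward (discharge condition).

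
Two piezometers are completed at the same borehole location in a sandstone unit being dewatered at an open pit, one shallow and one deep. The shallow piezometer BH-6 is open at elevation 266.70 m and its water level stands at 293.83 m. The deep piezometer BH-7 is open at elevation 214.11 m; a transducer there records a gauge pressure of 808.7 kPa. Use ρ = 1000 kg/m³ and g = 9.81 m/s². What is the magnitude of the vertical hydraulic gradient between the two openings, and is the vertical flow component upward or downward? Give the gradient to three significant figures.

Total head at BH-6: h = 293.83 m (water level in the standpipe).
Pressure head at BH-7: ψ = P/(ρg) = 808.7×1000 / (1000 × 9.81) = 82.44 m.
Total head at BH-7: h = z + ψ = 214.11 + 82.44 = 296.55 m.
Δh = h(BH-6) − h(BH-7) = 293.83 − 296.55 = -2.72 m.
Vertical separation Δz = 266.70 − 214.11 = 52.59 m.
|i_v| = |Δh| / Δz = 2.72 / 52.59 = 0.0517.
Head is higher in the deep piezometer, so vertical flow is upward (discharge condition).

|i_v| ≈ 0.0517; vertical flow is upward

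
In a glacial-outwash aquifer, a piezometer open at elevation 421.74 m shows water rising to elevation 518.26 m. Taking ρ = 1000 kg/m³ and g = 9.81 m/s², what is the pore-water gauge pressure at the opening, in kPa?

Pressure head ψ = h − z = 518.26 − 421.74 = 96.52 m.
P = ρgψ = 1000 × 9.81 × 96.52 = 946861 Pa ≈ 947 kPa.

P ≈ 947 kPa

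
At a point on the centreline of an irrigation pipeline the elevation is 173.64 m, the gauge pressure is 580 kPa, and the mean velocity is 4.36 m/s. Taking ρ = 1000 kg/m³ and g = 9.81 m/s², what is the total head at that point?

h ≈ 233.73 m

Pressure head ψ = P/(ρg) = 580×1000 / (1000 × 9.81) = 59.12 m.
Velocity head = v²/(2g) = 4.36² / (2 × 9.81) = 0.969 m.
h = z + ψ + v²/(2g) = 173.64 + 59.12 + 0.969 = 233.73 m.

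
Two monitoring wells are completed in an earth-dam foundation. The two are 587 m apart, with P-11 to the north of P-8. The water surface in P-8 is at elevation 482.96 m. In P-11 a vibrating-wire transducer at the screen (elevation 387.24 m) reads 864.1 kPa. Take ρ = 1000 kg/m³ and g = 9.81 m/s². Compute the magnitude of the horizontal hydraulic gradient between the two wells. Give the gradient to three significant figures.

Total head at P-8: h = 482.96 m (water level in the piezometer is the total head).
Pressure head at P-11: ψ = P/(ρg) = 864.1×1000 / (1000 × 9.81) = 88.08 m.
Total head at P-11: h = z + ψ = 387.24 + 88.08 = 475.32 m.
Head difference: h(P-8) − h(P-11) = 482.96 − 475.32 = 7.64 m.
Hydraulic gradient: i = |Δh| / L = 7.64 / 587 = 0.0130.

i ≈ 0.0130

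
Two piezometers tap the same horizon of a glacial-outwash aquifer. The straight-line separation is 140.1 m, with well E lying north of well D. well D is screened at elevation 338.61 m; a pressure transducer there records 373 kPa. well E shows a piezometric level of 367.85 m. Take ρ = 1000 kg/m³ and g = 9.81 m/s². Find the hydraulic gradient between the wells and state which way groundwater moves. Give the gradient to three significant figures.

i ≈ 0.0627; groundwater flows toward the north

Pressure head at well D: ψ = P/(ρg) = 373×1000 / (1000 × 9.81) = 38.02 m.
Total head at well D: h = z + ψ = 338.61 + 38.02 = 376.63 m.
Total head at well E: h = 367.85 m (water level in the piezometer is the total head).
Head difference: h(well D) − h(well E) = 376.63 − 367.85 = 8.78 m.
Hydraulic gradient: i = |Δh| / L = 8.78 / 140.1 = 0.0627.
Flow is from higher to lower head: from well D toward well E, i.e. toward the north.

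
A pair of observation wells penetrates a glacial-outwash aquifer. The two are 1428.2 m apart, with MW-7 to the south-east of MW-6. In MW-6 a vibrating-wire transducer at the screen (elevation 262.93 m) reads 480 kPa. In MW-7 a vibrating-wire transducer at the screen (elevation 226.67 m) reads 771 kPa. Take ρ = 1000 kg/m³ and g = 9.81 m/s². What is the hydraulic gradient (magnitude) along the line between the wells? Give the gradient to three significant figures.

Pressure head at MW-6: ψ = P/(ρg) = 480×1000 / (1000 × 9.81) = 48.93 m.
Total head at MW-6: h = z + ψ = 262.93 + 48.93 = 311.86 m.
Pressure head at MW-7: ψ = P/(ρg) = 771×1000 / (1000 × 9.81) = 78.59 m.
Total head at MW-7: h = z + ψ = 226.67 + 78.59 = 305.26 m.
Head difference: h(MW-6) − h(MW-7) = 311.86 − 305.26 = 6.60 m.
Hydraulic gradient: i = |Δh| / L = 6.60 / 1428.2 = 0.00462.

i ≈ 0.00462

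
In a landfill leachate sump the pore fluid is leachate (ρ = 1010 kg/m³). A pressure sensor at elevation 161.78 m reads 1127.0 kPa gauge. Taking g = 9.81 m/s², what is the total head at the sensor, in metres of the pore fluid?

h ≈ 275.53 m

ψ = P/(ρg) = 1127.0×1000 / (1010 × 9.81) = 113.75 m.
h = z + ψ = 161.78 + 113.75 = 275.53 m.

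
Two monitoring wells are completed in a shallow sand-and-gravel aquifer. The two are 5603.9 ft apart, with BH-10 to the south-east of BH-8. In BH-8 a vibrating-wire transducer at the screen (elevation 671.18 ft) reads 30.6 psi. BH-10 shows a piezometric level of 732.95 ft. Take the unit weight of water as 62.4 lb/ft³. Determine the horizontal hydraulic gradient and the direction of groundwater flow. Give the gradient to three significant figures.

i ≈ 0.00158; groundwater flows toward the south-east

Pressure head at BH-8: ψ = 144·P/γ = 144 × 30.6 / 62.4 = 70.62 ft.
Total head at BH-8: h = z + ψ = 671.18 + 70.62 = 741.80 ft.
Total head at BH-10: h = 732.95 ft (water level in the piezometer is the total head).
Head difference: h(BH-8) − h(BH-10) = 741.80 − 732.95 = 8.85 ft.
Hydraulic gradient: i = |Δh| / L = 8.85 / 5603.9 = 0.00158.
Flow is from higher to lower head: from BH-8 toward BH-10, i.e. toward the south-east.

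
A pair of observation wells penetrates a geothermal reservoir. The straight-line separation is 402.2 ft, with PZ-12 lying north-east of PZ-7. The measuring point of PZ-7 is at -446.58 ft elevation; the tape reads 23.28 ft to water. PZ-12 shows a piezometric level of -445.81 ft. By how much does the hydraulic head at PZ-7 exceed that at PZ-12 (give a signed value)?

Total head at PZ-7: h = -446.58 − 23.28 = -469.86 ft.
Total head at PZ-12: h = -445.81 ft (water level in the piezometer is the total head).
Head difference: h(PZ-7) − h(PZ-12) = -469.86 − (-445.81) = -24.05 ft.

Δh ≈ -24.05 ft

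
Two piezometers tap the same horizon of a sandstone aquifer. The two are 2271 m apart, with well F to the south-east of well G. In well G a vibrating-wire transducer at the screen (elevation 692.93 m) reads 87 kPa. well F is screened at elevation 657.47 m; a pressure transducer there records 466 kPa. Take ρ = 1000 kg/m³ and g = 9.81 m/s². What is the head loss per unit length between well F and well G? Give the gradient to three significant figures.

i ≈ 0.00140 m/m

Pressure head at well G: ψ = P/(ρg) = 87×1000 / (1000 × 9.81) = 8.87 m.
Total head at well G: h = z + ψ = 692.93 + 8.87 = 701.80 m.
Pressure head at well F: ψ = P/(ρg) = 466×1000 / (1000 × 9.81) = 47.50 m.
Total head at well F: h = z + ψ = 657.47 + 47.50 = 704.97 m.
Head difference: h(well G) − h(well F) = 701.80 − 704.97 = -3.17 m.
Hydraulic gradient: i = |Δh| / L = 3.17 / 2271 = 0.00140.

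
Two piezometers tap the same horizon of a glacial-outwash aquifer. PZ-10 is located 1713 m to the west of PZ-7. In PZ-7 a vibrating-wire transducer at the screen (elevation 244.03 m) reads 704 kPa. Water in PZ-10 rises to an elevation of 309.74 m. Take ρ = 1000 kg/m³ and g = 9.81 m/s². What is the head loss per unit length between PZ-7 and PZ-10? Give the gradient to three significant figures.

Pressure head at PZ-7: ψ = P/(ρg) = 704×1000 / (1000 × 9.81) = 71.76 m.
Total head at PZ-7: h = z + ψ = 244.03 + 71.76 = 315.79 m.
Total head at PZ-10: h = 309.74 m (water level in the piezometer is the total head).
Head difference: h(PZ-7) − h(PZ-10) = 315.79 − 309.74 = 6.05 m.
Hydraulic gradient: i = |Δh| / L = 6.05 / 1713 = 0.00353.

i ≈ 0.00353 m/m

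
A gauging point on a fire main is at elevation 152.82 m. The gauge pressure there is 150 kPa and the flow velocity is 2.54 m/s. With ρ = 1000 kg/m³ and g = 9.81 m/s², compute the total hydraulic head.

h ≈ 168.44 m

Pressure head ψ = P/(ρg) = 150×1000 / (1000 × 9.81) = 15.29 m.
Velocity head = v²/(2g) = 2.54² / (2 × 9.81) = 0.329 m.
h = z + ψ + v²/(2g) = 152.82 + 15.29 + 0.329 = 168.44 m.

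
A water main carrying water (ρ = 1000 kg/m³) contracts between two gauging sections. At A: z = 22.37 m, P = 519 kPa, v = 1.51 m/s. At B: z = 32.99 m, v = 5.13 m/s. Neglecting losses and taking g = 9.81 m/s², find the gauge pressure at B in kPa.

Pressure head at A: ψ₁ = P₁/(ρg) = 519×1000 / (1000 × 9.81) = 52.91 m.
Velocity heads: v₁²/2g = 1.51²/19.62 = 0.116 m; v₂²/2g = 5.13²/19.62 = 1.341 m.
Total head H = z₁ + ψ₁ + v₁²/2g = 22.37 + 52.91 + 0.116 = 75.40 m.
ψ₂ = H − z₂ − v₂²/2g = 75.40 − 32.99 − 1.341 = 41.07 m.
P₂ = ρgψ₂ = 1000 × 9.81 × 41.07 ≈ 403 kPa.

P₂ ≈ 403 kPa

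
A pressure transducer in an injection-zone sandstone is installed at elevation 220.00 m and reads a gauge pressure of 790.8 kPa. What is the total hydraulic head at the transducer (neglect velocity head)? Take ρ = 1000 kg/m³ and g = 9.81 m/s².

h ≈ 300.61 m

ψ = P/(ρg) = 790.8×1000 / (1000 × 9.81) = 80.61 m.
h = z + ψ = 220.00 + 80.61 = 300.61 m.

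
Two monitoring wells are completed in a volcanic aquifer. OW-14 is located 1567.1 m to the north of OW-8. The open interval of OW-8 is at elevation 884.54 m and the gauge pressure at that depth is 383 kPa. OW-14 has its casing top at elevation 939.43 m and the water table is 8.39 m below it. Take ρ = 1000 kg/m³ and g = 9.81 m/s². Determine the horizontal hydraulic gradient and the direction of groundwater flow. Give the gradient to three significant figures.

Pressure head at OW-8: ψ = P/(ρg) = 383×1000 / (1000 × 9.81) = 39.04 m.
Total head at OW-8: h = z + ψ = 884.54 + 39.04 = 923.58 m.
Total head at OW-14: h = 939.43 − 8.39 = 931.04 m.
Head difference: h(OW-8) − h(OW-14) = 923.58 − 931.04 = -7.46 m.
Hydraulic gradient: i = |Δh| / L = 7.46 / 1567.1 = 0.00476.
Flow is from higher to lower head: from OW-14 toward OW-8, i.e. toward the south.

i ≈ 0.00476; groundwater flows toward the south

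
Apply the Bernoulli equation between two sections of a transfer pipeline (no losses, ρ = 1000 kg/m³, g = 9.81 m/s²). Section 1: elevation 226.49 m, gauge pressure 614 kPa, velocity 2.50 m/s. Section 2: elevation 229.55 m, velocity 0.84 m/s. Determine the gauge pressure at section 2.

Pressure head at 1: ψ₁ = P₁/(ρg) = 614×1000 / (1000 × 9.81) = 62.59 m.
Velocity heads: v₁²/2g = 2.50²/19.62 = 0.319 m; v₂²/2g = 0.84²/19.62 = 0.036 m.
Total head H = z₁ + ψ₁ + v₁²/2g = 226.49 + 62.59 + 0.319 = 289.40 m.
ψ₂ = H − z₂ − v₂²/2g = 289.40 − 229.55 − 0.036 = 59.81 m.
P₂ = ρgψ₂ = 1000 × 9.81 × 59.81 ≈ 587 kPa.

P₂ ≈ 587 kPa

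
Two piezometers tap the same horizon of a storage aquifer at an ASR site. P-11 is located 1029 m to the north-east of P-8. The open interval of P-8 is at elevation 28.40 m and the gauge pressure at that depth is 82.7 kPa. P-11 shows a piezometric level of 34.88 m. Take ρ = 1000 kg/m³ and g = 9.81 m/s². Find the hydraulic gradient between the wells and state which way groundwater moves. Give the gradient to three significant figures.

Pressure head at P-8: ψ = P/(ρg) = 82.7×1000 / (1000 × 9.81) = 8.43 m.
Total head at P-8: h = z + ψ = 28.40 + 8.43 = 36.83 m.
Total head at P-11: h = 34.88 m (water level in the piezometer is the total head).
Head difference: h(P-8) − h(P-11) = 36.83 − 34.88 = 1.95 m.
Hydraulic gradient: i = |Δh| / L = 1.95 / 1029 = 0.00190.
Flow is from higher to lower head: from P-8 toward P-11, i.e. toward the north-east.

i ≈ 0.00190; groundwater flows toward the north-east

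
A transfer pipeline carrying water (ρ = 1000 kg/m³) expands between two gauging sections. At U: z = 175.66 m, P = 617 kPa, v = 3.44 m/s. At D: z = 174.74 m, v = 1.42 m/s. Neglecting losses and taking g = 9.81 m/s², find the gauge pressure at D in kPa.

Pressure head at U: ψ₁ = P₁/(ρg) = 617×1000 / (1000 × 9.81) = 62.90 m.
Velocity heads: v₁²/2g = 3.44²/19.62 = 0.603 m; v₂²/2g = 1.42²/19.62 = 0.103 m.
Total head H = z₁ + ψ₁ + v₁²/2g = 175.66 + 62.90 + 0.603 = 239.16 m.
ψ₂ = H − z₂ − v₂²/2g = 239.16 − 174.74 − 0.103 = 64.32 m.
P₂ = ρgψ₂ = 1000 × 9.81 × 64.32 ≈ 631 kPa.

P₂ ≈ 631 kPa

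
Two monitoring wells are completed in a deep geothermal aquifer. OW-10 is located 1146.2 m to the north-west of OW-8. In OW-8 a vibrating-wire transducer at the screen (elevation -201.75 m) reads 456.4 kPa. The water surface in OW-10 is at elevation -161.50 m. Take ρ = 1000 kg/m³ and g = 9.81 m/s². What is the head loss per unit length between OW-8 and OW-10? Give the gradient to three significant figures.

Pressure head at OW-8: ψ = P/(ρg) = 456.4×1000 / (1000 × 9.81) = 46.52 m.
Total head at OW-8: h = z + ψ = -201.75 + 46.52 = -155.23 m.
Total head at OW-10: h = -161.50 m (water level in the piezometer is the total head).
Head difference: h(OW-8) − h(OW-10) = -155.23 − (-161.50) = 6.27 m.
Hydraulic gradient: i = |Δh| / L = 6.27 / 1146.2 = 0.00547.

i ≈ 0.00547 m/m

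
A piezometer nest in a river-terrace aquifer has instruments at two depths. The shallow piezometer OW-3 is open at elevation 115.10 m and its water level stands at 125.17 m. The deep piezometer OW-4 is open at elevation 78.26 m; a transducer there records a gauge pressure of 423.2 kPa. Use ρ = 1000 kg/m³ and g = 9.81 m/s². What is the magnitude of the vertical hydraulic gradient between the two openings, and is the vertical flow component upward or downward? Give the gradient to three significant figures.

Total head at OW-3: h = 125.17 m (water level in the standpipe).
Pressure head at OW-4: ψ = P/(ρg) = 423.2×1000 / (1000 × 9.81) = 43.14 m.
Total head at OW-4: h = z + ψ = 78.26 + 43.14 = 121.40 m.
Δh = h(OW-3) − h(OW-4) = 125.17 − 121.40 = 3.77 m.
Vertical separation Δz = 115.10 − 78.26 = 36.84 m.
|i_v| = |Δh| / Δz = 3.77 / 36.84 = 0.102.
Head is higher in the shallow piezometer, so vertical flow is downward (recharge condition).

|i_v| ≈ 0.102; vertical flow is downward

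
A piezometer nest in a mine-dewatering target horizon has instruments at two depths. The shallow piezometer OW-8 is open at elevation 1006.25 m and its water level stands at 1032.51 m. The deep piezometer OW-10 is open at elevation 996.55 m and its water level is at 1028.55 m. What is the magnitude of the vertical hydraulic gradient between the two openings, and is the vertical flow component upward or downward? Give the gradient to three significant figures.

Total head at OW-8: h = 1032.51 m (water level in the standpipe).
Total head at OW-10: h = 1028.55 m.
Δh = h(OW-8) − h(OW-10) = 1032.51 − 1028.55 = 3.96 m.
Vertical separation Δz = 1006.25 − 996.55 = 9.70 m.
|i_v| = |Δh| / Δz = 3.96 / 9.70 = 0.408.
Head is higher in the shallow piezometer, so vertical flow is downward (recharge condition).

|i_v| ≈ 0.408; vertical flow is downward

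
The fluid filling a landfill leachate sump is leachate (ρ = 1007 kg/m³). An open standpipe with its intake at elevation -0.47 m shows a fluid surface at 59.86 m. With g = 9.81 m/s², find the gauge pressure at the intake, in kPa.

P ≈ 596 kPa

Pressure head ψ = h − z = 59.86 − (-0.47) = 60.33 m.
P = ρgψ = 1007 × 9.81 × 60.33 = 595980 Pa ≈ 596 kPa.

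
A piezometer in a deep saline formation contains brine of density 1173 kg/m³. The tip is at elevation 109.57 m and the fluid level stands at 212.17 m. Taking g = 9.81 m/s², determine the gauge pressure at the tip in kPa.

P ≈ 1180 kPa

Pressure head ψ = h − z = 212.17 − 109.57 = 102.60 m.
P = ρgψ = 1173 × 9.81 × 102.60 = 1180632 Pa ≈ 1180 kPa.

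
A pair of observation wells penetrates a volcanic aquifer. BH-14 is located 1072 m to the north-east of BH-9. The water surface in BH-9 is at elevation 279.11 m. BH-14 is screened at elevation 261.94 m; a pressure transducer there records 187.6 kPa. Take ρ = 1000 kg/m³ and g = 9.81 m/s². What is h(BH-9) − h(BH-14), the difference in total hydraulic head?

Δh ≈ -1.95 m

Total head at BH-9: h = 279.11 m (water level in the piezometer is the total head).
Pressure head at BH-14: ψ = P/(ρg) = 187.6×1000 / (1000 × 9.81) = 19.12 m.
Total head at BH-14: h = z + ψ = 261.94 + 19.12 = 281.06 m.
Head difference: h(BH-9) − h(BH-14) = 279.11 − 281.06 = -1.95 m.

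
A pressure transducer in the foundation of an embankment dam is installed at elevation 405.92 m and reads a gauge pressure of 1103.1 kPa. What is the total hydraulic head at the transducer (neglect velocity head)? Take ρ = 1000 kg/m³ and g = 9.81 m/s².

ψ = P/(ρg) = 1103.1×1000 / (1000 × 9.81) = 112.45 m.
h = z + ψ = 405.92 + 112.45 = 518.37 m.

h ≈ 518.37 m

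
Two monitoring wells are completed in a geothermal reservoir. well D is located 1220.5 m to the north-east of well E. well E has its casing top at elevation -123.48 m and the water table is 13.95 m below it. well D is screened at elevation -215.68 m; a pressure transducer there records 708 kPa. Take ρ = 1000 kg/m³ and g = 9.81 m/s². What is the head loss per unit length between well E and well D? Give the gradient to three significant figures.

i ≈ 0.00498 m/m

Total head at well E: h = -123.48 − 13.95 = -137.43 m.
Pressure head at well D: ψ = P/(ρg) = 708×1000 / (1000 × 9.81) = 72.17 m.
Total head at well D: h = z + ψ = -215.68 + 72.17 = -143.51 m.
Head difference: h(well E) − h(well D) = -137.43 − (-143.51) = 6.08 m.
Hydraulic gradient: i = |Δh| / L = 6.08 / 1220.5 = 0.00498.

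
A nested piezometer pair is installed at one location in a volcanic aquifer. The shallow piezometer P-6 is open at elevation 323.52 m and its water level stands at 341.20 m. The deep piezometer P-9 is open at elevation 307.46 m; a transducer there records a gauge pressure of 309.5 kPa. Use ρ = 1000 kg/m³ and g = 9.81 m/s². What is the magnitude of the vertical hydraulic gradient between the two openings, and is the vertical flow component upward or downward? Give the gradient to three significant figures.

|i_v| ≈ 0.136; vertical flow is downward

Total head at P-6: h = 341.20 m (water level in the standpipe).
Pressure head at P-9: ψ = P/(ρg) = 309.5×1000 / (1000 × 9.81) = 31.55 m.
Total head at P-9: h = z + ψ = 307.46 + 31.55 = 339.01 m.
Δh = h(P-6) − h(P-9) = 341.20 − 339.01 = 2.19 m.
Vertical separation Δz = 323.52 − 307.46 = 16.06 m.
|i_v| = |Δh| / Δz = 2.19 / 16.06 = 0.136.
Head is higher in the shallow piezometer, so vertical flow is downward (recharge condition).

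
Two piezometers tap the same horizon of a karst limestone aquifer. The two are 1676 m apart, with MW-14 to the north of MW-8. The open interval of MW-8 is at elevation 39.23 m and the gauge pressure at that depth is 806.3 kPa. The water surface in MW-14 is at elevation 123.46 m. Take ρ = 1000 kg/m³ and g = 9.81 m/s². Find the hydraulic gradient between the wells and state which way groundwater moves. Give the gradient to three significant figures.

i ≈ 0.00122; groundwater flows toward the south

Pressure head at MW-8: ψ = P/(ρg) = 806.3×1000 / (1000 × 9.81) = 82.19 m.
Total head at MW-8: h = z + ψ = 39.23 + 82.19 = 121.42 m.
Total head at MW-14: h = 123.46 m (water level in the piezometer is the total head).
Head difference: h(MW-8) − h(MW-14) = 121.42 − 123.46 = -2.04 m.
Hydraulic gradient: i = |Δh| / L = 2.04 / 1676 = 0.00122.
Flow is from higher to lower head: from MW-14 toward MW-8, i.e. toward the south.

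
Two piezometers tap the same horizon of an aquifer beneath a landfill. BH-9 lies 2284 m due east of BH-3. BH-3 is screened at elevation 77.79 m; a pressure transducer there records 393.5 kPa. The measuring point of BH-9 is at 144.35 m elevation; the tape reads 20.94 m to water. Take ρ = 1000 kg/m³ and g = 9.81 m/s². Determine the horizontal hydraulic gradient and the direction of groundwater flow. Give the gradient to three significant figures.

Pressure head at BH-3: ψ = P/(ρg) = 393.5×1000 / (1000 × 9.81) = 40.11 m.
Total head at BH-3: h = z + ψ = 77.79 + 40.11 = 117.90 m.
Total head at BH-9: h = 144.35 − 20.94 = 123.41 m.
Head difference: h(BH-3) − h(BH-9) = 117.90 − 123.41 = -5.51 m.
Hydraulic gradient: i = |Δh| / L = 5.51 / 2284 = 0.00241.
Flow is from higher to lower head: from BH-9 toward BH-3, i.e. toward the west.

i ≈ 0.00241; groundwater flows toward the west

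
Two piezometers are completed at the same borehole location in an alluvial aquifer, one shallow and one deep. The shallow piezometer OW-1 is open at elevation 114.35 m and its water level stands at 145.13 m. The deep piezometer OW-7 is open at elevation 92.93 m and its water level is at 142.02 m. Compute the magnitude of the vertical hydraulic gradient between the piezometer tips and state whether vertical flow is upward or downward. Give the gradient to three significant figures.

Total head at OW-1: h = 145.13 m (water level in the standpipe).
Total head at OW-7: h = 142.02 m.
Δh = h(OW-1) − h(OW-7) = 145.13 − 142.02 = 3.11 m.
Vertical separation Δz = 114.35 − 92.93 = 21.42 m.
|i_v| = |Δh| / Δz = 3.11 / 21.42 = 0.145.
Head is higher in the shallow piezometer, so vertical flow is downward (recharge condition).

|i_v| ≈ 0.145; vertical flow is downward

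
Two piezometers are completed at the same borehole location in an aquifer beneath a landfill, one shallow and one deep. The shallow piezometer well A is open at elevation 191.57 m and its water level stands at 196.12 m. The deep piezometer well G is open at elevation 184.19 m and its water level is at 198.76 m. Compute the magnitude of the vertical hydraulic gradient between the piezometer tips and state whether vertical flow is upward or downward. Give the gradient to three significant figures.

Total head at well A: h = 196.12 m (water level in the standpipe).
Total head at well G: h = 198.76 m.
Δh = h(well A) − h(well G) = 196.12 − 198.76 = -2.64 m.
Vertical separation Δz = 191.57 − 184.19 = 7.38 m.
|i_v| = |Δh| / Δz = 2.64 / 7.38 = 0.358.
Head is higher in the deep piezometer, so vertical flow is upward (discharge condition).

|i_v| ≈ 0.358; vertical flow is upward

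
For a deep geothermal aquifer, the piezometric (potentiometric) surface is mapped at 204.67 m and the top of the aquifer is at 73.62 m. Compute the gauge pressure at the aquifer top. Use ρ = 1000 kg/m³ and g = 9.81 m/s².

P ≈ 1290 kPa

Pressure head at the aquifer top: ψ = h − z = 204.67 − 73.62 = 131.05 m.
P = ρgψ = 1000 × 9.81 × 131.05 = 1285600 Pa ≈ 1290 kPa.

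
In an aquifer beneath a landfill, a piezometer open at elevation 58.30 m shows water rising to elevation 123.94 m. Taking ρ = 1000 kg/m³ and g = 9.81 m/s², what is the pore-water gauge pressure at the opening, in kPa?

P ≈ 644 kPa

Pressure head ψ = h − z = 123.94 − 58.30 = 65.64 m.
P = ρgψ = 1000 × 9.81 × 65.64 = 643928 Pa ≈ 644 kPa.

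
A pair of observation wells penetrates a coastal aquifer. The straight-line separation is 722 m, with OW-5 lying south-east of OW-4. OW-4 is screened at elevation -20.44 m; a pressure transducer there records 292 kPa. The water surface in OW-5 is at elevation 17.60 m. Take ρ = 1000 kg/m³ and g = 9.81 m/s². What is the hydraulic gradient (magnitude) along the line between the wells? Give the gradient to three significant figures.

Pressure head at OW-4: ψ = P/(ρg) = 292×1000 / (1000 × 9.81) = 29.77 m.
Total head at OW-4: h = z + ψ = -20.44 + 29.77 = 9.33 m.
Total head at OW-5: h = 17.60 m (water level in the piezometer is the total head).
Head difference: h(OW-4) − h(OW-5) = 9.33 − 17.60 = -8.27 m.
Hydraulic gradient: i = |Δh| / L = 8.27 / 722 = 0.0115.

i ≈ 0.0115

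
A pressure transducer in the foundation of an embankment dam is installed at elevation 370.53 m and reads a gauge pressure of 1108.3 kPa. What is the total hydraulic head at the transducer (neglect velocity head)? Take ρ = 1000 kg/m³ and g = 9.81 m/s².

ψ = P/(ρg) = 1108.3×1000 / (1000 × 9.81) = 112.98 m.
h = z + ψ = 370.53 + 112.98 = 483.51 m.

h ≈ 483.51 m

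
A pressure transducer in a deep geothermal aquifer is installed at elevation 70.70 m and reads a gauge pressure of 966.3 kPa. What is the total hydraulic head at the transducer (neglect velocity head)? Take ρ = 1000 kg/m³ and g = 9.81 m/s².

h ≈ 169.20 m

ψ = P/(ρg) = 966.3×1000 / (1000 × 9.81) = 98.50 m.
h = z + ψ = 70.70 + 98.50 = 169.20 m.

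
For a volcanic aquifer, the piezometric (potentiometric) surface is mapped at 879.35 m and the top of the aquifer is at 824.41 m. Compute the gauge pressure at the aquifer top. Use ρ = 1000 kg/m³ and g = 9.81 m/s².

Pressure head at the aquifer top: ψ = h − z = 879.35 − 824.41 = 54.94 m.
P = ρgψ = 1000 × 9.81 × 54.94 = 538961 Pa ≈ 539 kPa.

P ≈ 539 kPa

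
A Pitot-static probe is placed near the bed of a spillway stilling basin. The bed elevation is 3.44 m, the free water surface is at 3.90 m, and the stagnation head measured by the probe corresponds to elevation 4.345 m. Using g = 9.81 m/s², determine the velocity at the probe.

Near the bed, under hydrostatic conditions, the piezometric head (z + ψ) equals the free-surface elevation, 3.90 m.
Velocity head = total − piezometric = 4.345 − 3.90 = 0.445 m.
v = √(2g·h_v) = √(2 × 9.81 × 0.445) = 2.95 m/s.

v ≈ 2.95 m/s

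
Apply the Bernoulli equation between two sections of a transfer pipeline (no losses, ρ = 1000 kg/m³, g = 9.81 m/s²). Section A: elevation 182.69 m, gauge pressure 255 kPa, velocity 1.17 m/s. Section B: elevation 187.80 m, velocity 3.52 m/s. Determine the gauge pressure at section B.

Pressure head at A: ψ₁ = P₁/(ρg) = 255×1000 / (1000 × 9.81) = 25.99 m.
Velocity heads: v₁²/2g = 1.17²/19.62 = 0.070 m; v₂²/2g = 3.52²/19.62 = 0.632 m.
Total head H = z₁ + ψ₁ + v₁²/2g = 182.69 + 25.99 + 0.070 = 208.75 m.
ψ₂ = H − z₂ − v₂²/2g = 208.75 − 187.80 − 0.632 = 20.32 m.
P₂ = ρgψ₂ = 1000 × 9.81 × 20.32 ≈ 199 kPa.

P₂ ≈ 199 kPa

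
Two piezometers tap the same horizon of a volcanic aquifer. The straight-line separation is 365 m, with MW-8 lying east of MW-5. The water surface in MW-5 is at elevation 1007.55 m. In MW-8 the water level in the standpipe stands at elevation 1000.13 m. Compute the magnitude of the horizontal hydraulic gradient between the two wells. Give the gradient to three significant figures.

i ≈ 0.0203

Total head at MW-5: h = 1007.55 m (water level in the piezometer is the total head).
Total head at MW-8: h = 1000.13 m (water level in the piezometer is the total head).
Head difference: h(MW-5) − h(MW-8) = 1007.55 − 1000.13 = 7.42 m.
Hydraulic gradient: i = |Δh| / L = 7.42 / 365 = 0.0203.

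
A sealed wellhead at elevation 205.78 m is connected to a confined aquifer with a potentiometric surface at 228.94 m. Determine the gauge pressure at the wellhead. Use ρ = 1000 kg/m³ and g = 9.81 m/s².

P ≈ 227 kPa

Head above the cap: Δh = 228.94 − 205.78 = 23.16 m.
P = ρgΔh = 1000 × 9.81 × 23.16 = 227200 Pa ≈ 227 kPa.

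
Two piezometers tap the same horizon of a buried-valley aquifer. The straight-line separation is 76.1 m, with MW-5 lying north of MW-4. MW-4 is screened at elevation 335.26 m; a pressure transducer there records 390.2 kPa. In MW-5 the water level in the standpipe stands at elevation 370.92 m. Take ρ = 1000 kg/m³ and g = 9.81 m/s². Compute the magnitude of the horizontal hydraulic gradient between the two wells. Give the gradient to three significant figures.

i ≈ 0.0541

Pressure head at MW-4: ψ = P/(ρg) = 390.2×1000 / (1000 × 9.81) = 39.78 m.
Total head at MW-4: h = z + ψ = 335.26 + 39.78 = 375.04 m.
Total head at MW-5: h = 370.92 m (water level in the piezometer is the total head).
Head difference: h(MW-4) − h(MW-5) = 375.04 − 370.92 = 4.12 m.
Hydraulic gradient: i = |Δh| / L = 4.12 / 76.1 = 0.0541.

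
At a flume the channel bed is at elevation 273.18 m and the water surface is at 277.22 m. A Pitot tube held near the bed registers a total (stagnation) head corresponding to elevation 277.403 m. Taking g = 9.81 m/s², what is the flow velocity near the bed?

v ≈ 1.89 m/s

Near the bed, under hydrostatic conditions, the piezometric head (z + ψ) equals the free-surface elevation, 277.22 m.
Velocity head = total − piezometric = 277.403 − 277.22 = 0.183 m.
v = √(2g·h_v) = √(2 × 9.81 × 0.183) = 1.89 m/s.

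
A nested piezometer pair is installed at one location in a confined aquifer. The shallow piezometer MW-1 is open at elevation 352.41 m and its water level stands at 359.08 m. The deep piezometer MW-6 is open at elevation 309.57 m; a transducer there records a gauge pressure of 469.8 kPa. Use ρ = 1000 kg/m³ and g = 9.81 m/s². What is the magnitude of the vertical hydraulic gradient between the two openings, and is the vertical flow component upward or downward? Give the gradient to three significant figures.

Total head at MW-1: h = 359.08 m (water level in the standpipe).
Pressure head at MW-6: ψ = P/(ρg) = 469.8×1000 / (1000 × 9.81) = 47.89 m.
Total head at MW-6: h = z + ψ = 309.57 + 47.89 = 357.46 m.
Δh = h(MW-1) − h(MW-6) = 359.08 − 357.46 = 1.62 m.
Vertical separation Δz = 352.41 − 309.57 = 42.84 m.
|i_v| = |Δh| / Δz = 1.62 / 42.84 = 0.0378.
Head is higher in the shallow piezometer, so vertical flow is downward (recharge condition).

|i_v| ≈ 0.0378; vertical flow is downward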